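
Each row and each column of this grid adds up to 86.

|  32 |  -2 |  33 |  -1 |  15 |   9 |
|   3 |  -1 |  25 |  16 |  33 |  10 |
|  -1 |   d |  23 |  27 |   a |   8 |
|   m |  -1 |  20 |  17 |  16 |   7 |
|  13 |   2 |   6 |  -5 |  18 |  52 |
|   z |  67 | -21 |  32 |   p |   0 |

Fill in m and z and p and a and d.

Column 2: -2 − 1 − 1 + 2 + 67 = 65, so its missing entry is 86 − 65 = 21.
Row 3: -1 + 21 + 23 + 27 + 8 = 78, so its missing entry is 86 − 78 = 8.
Column 5: 15 + 33 + 8 + 16 + 18 = 90, so its missing entry is 86 − 90 = -4.
Row 4: -1 + 20 + 17 + 16 + 7 = 59, so its missing entry is 86 − 59 = 27.
Row 6: 67 − 21 + 32 − 4 + 0 = 74, so its missing entry is 86 − 74 = 12.

m = 27, z = 12, p = -4, a = 8, d = 21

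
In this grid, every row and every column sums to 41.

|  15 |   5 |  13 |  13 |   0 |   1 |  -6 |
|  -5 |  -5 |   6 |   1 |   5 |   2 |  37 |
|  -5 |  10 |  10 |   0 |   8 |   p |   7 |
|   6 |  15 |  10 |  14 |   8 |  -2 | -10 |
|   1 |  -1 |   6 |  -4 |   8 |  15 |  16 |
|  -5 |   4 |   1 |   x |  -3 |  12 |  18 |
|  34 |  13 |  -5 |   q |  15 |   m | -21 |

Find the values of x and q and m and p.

x = 14, q = 3, m = 2, p = 11

Row 6: -5 + 4 + 1 − 3 + 12 + 18 = 27, so its missing entry is 41 − 27 = 14.
Column 4: 13 + 1 + 0 + 14 − 4 + 14 = 38, so its missing entry is 41 − 38 = 3.
Row 3: -5 + 10 + 10 + 0 + 8 + 7 = 30, so its missing entry is 41 − 30 = 11.
Row 7: 34 + 13 − 5 + 3 + 15 − 21 = 39, so its missing entry is 41 − 39 = 2.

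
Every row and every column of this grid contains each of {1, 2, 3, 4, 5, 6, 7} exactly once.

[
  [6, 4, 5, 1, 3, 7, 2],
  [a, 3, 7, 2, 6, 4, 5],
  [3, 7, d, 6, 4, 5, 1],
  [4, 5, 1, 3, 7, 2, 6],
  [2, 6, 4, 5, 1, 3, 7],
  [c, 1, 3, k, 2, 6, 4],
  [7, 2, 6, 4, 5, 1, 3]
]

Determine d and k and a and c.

For row 2, column 1: row 2 already has {2, 3, 4, 5, 6, 7}; that leaves 1.
At (row 6, col 4): column 4 already has {1, 2, 3, 4, 5, 6}, so the value is 7.
For row 6, column 1: row 6 already has {1, 2, 3, 4, 6, 7}; that leaves 5.
At (row 3, col 3): row 3 already has {1, 3, 4, 5, 6, 7}, so the value is 2.

d = 2, k = 7, a = 1, c = 5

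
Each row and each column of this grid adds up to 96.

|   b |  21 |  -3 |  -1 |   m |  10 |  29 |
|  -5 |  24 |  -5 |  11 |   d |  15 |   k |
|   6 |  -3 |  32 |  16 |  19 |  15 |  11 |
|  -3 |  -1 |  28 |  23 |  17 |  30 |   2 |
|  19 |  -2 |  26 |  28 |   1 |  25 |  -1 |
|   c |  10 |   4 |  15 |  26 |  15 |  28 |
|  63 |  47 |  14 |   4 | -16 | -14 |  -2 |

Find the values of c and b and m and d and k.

c = -2, b = 18, m = 22, d = 27, k = 29

Row 6: 10 + 4 + 15 + 26 + 15 + 28 = 98, so its missing entry is 96 − 98 = -2.
Column 1: -5 + 6 − 3 + 19 − 2 + 63 = 78, so its missing entry is 96 − 78 = 18.
Row 1: 18 + 21 − 3 − 1 + 10 + 29 = 74, so its missing entry is 96 − 74 = 22.
Column 5: 22 + 19 + 17 + 1 + 26 − 16 = 69, so its missing entry is 96 − 69 = 27.
Row 2: -5 + 24 − 5 + 11 + 27 + 15 = 67, so its missing entry is 96 − 67 = 29.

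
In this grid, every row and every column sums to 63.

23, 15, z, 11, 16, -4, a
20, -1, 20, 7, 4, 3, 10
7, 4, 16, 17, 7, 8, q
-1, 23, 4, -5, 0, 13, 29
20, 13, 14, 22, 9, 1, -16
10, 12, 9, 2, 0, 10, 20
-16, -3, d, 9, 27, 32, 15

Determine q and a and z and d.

The known cells in row 7 total 64, leaving 63 − 64 = -1 for the blank.
The known cells in column 3 total 62, leaving 63 − 62 = 1 for the blank.
The known cells in row 3 total 59, leaving 63 − 59 = 4 for the blank.
The known cells in row 1 total 62, leaving 63 − 62 = 1 for the blank.

q = 4, a = 1, z = 1, d = -1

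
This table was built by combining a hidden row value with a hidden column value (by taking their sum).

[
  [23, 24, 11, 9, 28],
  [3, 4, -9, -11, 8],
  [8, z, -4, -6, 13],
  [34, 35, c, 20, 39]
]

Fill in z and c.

The difference between any two rows is the same in every column — this is an addition table with the headers hidden.
Row 3 minus row 1 is -6 − 9 = -15, so its entry in column 2 is 24 + (-15) = 9.
Row 4 minus row 1 is 20 − 9 = 11, so its entry in column 3 is 11 + 11 = 22.

z = 9, c = 22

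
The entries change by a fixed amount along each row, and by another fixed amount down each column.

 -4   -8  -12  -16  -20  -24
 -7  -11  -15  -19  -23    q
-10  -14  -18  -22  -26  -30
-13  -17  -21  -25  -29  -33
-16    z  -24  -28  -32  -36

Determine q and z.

q = -27, z = -20

Along each row the entries change by -4 per step; down each column they change by -3.
Row 2: from -7 at column 1, stepping by -4 to column 6 gives -27.
Row 5: from -16 at column 1, stepping by -4 to column 2 gives -20.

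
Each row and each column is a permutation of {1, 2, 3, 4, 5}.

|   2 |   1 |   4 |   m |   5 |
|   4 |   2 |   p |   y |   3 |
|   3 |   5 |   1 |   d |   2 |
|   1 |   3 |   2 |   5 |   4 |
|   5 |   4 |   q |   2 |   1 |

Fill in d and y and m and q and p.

Cell (1,4): row 1 already has {1, 2, 4, 5} → 3.
For row 5, column 3: row 5 already has {1, 2, 4, 5}; that leaves 3.
Cell (2,3): column 3 already has {1, 2, 3, 4} → 5.
Cell (3,4): row 3 already has {1, 2, 3, 5} → 4.
Cell (2,4): row 2 already has {2, 3, 4, 5} → 1.

d = 4, y = 1, m = 3, q = 3, p = 5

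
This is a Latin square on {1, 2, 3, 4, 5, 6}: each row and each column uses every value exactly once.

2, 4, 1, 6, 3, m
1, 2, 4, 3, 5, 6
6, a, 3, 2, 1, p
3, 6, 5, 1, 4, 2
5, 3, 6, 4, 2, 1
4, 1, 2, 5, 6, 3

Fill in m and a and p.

For row 3, column 2: column 2 already has {1, 2, 3, 4, 6}; that leaves 5.
Cell (3,6): row 3 already has {1, 2, 3, 5, 6} → 4.
For row 1, column 6: row 1 already has {1, 2, 3, 4, 6}; that leaves 5.

m = 5, a = 5, p = 4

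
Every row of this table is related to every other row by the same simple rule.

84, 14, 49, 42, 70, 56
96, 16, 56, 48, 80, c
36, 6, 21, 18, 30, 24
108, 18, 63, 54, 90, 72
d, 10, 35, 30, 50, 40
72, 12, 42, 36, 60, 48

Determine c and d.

Each row is a constant multiple of every other row — this is a multiplication table with the headers hidden.
Row 2 is 80/70 = 8/7 times row 1, so its entry in column 6 is 56 × 8/7 = 64.
Row 5 is 50/70 = 5/7 times row 1, so its entry in column 1 is 84 × 5/7 = 60.

c = 64, d = 60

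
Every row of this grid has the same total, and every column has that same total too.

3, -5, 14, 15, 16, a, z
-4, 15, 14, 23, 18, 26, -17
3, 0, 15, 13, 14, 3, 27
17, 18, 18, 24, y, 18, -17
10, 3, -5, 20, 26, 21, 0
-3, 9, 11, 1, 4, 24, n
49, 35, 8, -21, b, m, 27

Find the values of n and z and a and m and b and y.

Rows 2 and 3 both sum to 75, so that's the common total.
The known cells in row 4 total 78, leaving 75 − 78 = -3 for the blank.
The known cells in column 5 total 75, leaving 75 − 75 = 0 for the blank.
The known cells in row 7 total 98, leaving 75 − 98 = -23 for the blank.
The known cells in row 6 total 46, leaving 75 − 46 = 29 for the blank.
The known cells in column 7 total 49, leaving 75 − 49 = 26 for the blank.
The known cells in row 1 total 69, leaving 75 − 69 = 6 for the blank.

n = 29, z = 26, a = 6, m = -23, b = 0, y = -3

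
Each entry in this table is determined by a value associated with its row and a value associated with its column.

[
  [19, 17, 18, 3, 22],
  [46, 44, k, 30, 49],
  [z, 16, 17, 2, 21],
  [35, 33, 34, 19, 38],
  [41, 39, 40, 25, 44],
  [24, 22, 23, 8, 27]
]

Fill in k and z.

The difference between any two rows is the same in every column — this is an addition table with the headers hidden.
Row 2 minus row 1 is 49 − 22 = 27, so its entry in column 3 is 18 + 27 = 45.
Row 3 minus row 1 is 21 − 22 = -1, so its entry in column 1 is 19 + (-1) = 18.

k = 45, z = 18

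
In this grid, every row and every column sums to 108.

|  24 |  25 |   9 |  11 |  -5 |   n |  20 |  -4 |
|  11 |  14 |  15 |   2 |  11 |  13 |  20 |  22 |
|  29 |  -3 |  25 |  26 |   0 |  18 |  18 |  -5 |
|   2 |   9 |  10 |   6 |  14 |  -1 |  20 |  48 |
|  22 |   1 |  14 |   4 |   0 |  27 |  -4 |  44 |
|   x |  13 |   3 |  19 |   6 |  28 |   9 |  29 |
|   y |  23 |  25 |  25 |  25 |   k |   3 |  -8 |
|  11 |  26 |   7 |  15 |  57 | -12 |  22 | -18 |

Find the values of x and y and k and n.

x = 1, y = 8, k = 7, n = 28

The known cells in row 1 total 80, leaving 108 − 80 = 28 for the blank.
The known cells in row 6 total 107, leaving 108 − 107 = 1 for the blank.
The known cells in column 6 total 101, leaving 108 − 101 = 7 for the blank.
The known cells in row 7 total 100, leaving 108 − 100 = 8 for the blank.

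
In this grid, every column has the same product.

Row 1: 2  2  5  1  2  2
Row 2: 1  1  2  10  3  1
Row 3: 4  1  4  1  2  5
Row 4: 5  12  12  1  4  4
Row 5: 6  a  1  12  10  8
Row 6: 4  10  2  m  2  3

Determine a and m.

a = 4, m = 8

Columns 5 and 6 each multiply to 960, so every column has product 960.
Column 2: 2×1×1×12×10 = 240, so the missing entry is 960 ÷ 240 = 4.
Column 4: 1×10×1×1×12 = 120, so the missing entry is 960 ÷ 120 = 8.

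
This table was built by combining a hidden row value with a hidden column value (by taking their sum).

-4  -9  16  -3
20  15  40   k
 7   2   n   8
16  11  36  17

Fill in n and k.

n = 27, k = 21

The difference between any two rows is the same in every column — this is an addition table with the headers hidden.
Row 3 minus row 1 is 2 − (-9) = 11, so its entry in column 3 is 16 + 11 = 27.
Row 2 minus row 1 is 15 − (-9) = 24, so its entry in column 4 is -3 + 24 = 21.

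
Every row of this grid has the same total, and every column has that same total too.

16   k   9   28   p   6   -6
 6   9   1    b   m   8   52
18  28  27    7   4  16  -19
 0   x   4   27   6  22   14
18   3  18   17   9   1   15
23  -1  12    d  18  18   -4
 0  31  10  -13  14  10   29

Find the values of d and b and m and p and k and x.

d = 15, b = 0, m = 5, p = 25, k = 3, x = 8

Rows 3 and 5 both sum to 81, so that's the common total.
Row 4 has 0 + 4 + 27 + 6 + 22 + 14 = 73; the blank must be 81 − 73 = 8.
Column 2 has 9 + 28 + 8 + 3 − 1 + 31 = 78; the blank must be 81 − 78 = 3.
Row 1 has 16 + 3 + 9 + 28 + 6 − 6 = 56; the blank must be 81 − 56 = 25.
Column 5 has 25 + 4 + 6 + 9 + 18 + 14 = 76; the blank must be 81 − 76 = 5.
Row 6 has 23 − 1 + 12 + 18 + 18 − 4 = 66; the blank must be 81 − 66 = 15.
Row 2 has 6 + 9 + 1 + 5 + 8 + 52 = 81; the blank must be 81 − 81 = 0.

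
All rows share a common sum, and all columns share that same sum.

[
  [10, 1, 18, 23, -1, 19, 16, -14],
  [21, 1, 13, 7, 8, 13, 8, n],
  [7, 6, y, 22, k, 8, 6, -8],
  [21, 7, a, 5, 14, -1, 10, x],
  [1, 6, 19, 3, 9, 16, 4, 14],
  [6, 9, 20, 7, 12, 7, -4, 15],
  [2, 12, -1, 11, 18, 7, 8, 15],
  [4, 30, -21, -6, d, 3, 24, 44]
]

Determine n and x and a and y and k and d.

n = 1, x = 5, a = 11, y = 13, k = 18, d = -6

Rows 1 and 5 both sum to 72, so that's the common total.
Row 8: 4 + 30 − 21 − 6 + 3 + 24 + 44 = 78, so its missing entry is 72 − 78 = -6.
Column 5: -1 + 8 + 14 + 9 + 12 + 18 − 6 = 54, so its missing entry is 72 − 54 = 18.
Row 2: 21 + 1 + 13 + 7 + 8 + 13 + 8 = 71, so its missing entry is 72 − 71 = 1.
Column 8: -14 + 1 − 8 + 14 + 15 + 15 + 44 = 67, so its missing entry is 72 − 67 = 5.
Row 3: 7 + 6 + 22 + 18 + 8 + 6 − 8 = 59, so its missing entry is 72 − 59 = 13.
Row 4: 21 + 7 + 5 + 14 − 1 + 10 + 5 = 61, so its missing entry is 72 − 61 = 11.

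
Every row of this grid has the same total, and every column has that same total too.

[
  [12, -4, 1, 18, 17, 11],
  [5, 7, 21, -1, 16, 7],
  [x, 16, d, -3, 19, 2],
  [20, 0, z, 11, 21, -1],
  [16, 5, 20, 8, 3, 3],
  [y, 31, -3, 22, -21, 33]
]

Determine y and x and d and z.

Rows 1 and 2 both sum to 55, so that's the common total.
The known cells in row 4 total 51, leaving 55 − 51 = 4 for the blank.
The known cells in row 6 total 62, leaving 55 − 62 = -7 for the blank.
The known cells in column 1 total 46, leaving 55 − 46 = 9 for the blank.
The known cells in row 3 total 43, leaving 55 − 43 = 12 for the blank.

y = -7, x = 9, d = 12, z = 4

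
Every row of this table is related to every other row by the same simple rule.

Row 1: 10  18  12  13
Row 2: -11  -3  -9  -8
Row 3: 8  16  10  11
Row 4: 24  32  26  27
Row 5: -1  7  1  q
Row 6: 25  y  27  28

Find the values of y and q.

The difference between any two rows is the same in every column — this is an addition table with the headers hidden.
Row 6 minus row 1 is 25 − 10 = 15, so its entry in column 2 is 18 + 15 = 33.
Row 5 minus row 1 is -1 − 10 = -11, so its entry in column 4 is 13 + (-11) = 2.

y = 33, q = 2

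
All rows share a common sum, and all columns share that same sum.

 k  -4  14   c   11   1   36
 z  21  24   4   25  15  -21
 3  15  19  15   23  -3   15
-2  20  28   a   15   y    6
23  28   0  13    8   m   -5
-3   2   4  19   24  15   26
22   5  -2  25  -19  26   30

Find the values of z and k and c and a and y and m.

Rows 3 and 6 both sum to 87, so that's the common total.
Row 5: 23 + 28 + 0 + 13 + 8 − 5 = 67, so its missing entry is 87 − 67 = 20.
Row 2: 21 + 24 + 4 + 25 + 15 − 21 = 68, so its missing entry is 87 − 68 = 19.
Column 1: 19 + 3 − 2 + 23 − 3 + 22 = 62, so its missing entry is 87 − 62 = 25.
Row 1: 25 − 4 + 14 + 11 + 1 + 36 = 83, so its missing entry is 87 − 83 = 4.
Column 4: 4 + 4 + 15 + 13 + 19 + 25 = 80, so its missing entry is 87 − 80 = 7.
Row 4: -2 + 20 + 28 + 7 + 15 + 6 = 74, so its missing entry is 87 − 74 = 13.

z = 19, k = 25, c = 4, a = 7, y = 13, m = 20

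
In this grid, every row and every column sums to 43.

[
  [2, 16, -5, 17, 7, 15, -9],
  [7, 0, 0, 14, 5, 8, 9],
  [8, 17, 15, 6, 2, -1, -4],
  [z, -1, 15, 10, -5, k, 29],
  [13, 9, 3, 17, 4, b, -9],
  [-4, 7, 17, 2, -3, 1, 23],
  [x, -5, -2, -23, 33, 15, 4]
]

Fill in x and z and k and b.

x = 21, z = -4, k = -1, b = 6

The known cells in row 5 total 37, leaving 43 − 37 = 6 for the blank.
The known cells in column 6 total 44, leaving 43 − 44 = -1 for the blank.
The known cells in row 4 total 47, leaving 43 − 47 = -4 for the blank.
The known cells in row 7 total 22, leaving 43 − 22 = 21 for the blank.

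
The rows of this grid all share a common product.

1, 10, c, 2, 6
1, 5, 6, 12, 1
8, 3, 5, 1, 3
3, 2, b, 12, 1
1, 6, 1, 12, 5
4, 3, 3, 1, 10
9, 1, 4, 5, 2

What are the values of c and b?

Rows 5 and 6 each multiply to 360, so every row has product 360.
Row 1: 1×10×2×6 = 120, so the missing entry is 360 ÷ 120 = 3.
Row 4: 3×2×12×1 = 72, so the missing entry is 360 ÷ 72 = 5.

c = 3, b = 5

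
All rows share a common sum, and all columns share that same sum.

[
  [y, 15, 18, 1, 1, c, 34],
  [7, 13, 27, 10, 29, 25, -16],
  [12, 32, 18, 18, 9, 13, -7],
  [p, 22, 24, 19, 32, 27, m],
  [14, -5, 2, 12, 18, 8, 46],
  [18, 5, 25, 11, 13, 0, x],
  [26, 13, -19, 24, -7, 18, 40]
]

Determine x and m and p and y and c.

Rows 2 and 3 both sum to 95, so that's the common total.
The known cells in row 6 total 72, leaving 95 − 72 = 23 for the blank.
The known cells in column 6 total 91, leaving 95 − 91 = 4 for the blank.
The known cells in row 1 total 73, leaving 95 − 73 = 22 for the blank.
The known cells in column 1 total 99, leaving 95 − 99 = -4 for the blank.
The known cells in row 4 total 120, leaving 95 − 120 = -25 for the blank.

x = 23, m = -25, p = -4, y = 22, c = 4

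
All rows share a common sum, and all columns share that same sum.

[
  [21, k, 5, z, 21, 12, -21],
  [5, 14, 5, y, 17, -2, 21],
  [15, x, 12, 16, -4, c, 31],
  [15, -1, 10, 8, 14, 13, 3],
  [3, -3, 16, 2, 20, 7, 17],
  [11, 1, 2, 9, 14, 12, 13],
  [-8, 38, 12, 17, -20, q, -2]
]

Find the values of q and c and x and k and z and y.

Rows 4 and 5 both sum to 62, so that's the common total.
Row 7: -8 + 38 + 12 + 17 − 20 − 2 = 37, so its missing entry is 62 − 37 = 25.
Column 6: 12 − 2 + 13 + 7 + 12 + 25 = 67, so its missing entry is 62 − 67 = -5.
Row 3: 15 + 12 + 16 − 4 − 5 + 31 = 65, so its missing entry is 62 − 65 = -3.
Column 2: 14 − 3 − 1 − 3 + 1 + 38 = 46, so its missing entry is 62 − 46 = 16.
Row 1: 21 + 16 + 5 + 21 + 12 − 21 = 54, so its missing entry is 62 − 54 = 8.
Row 2: 5 + 14 + 5 + 17 − 2 + 21 = 60, so its missing entry is 62 − 60 = 2.

q = 25, c = -5, x = -3, k = 16, z = 8, y = 2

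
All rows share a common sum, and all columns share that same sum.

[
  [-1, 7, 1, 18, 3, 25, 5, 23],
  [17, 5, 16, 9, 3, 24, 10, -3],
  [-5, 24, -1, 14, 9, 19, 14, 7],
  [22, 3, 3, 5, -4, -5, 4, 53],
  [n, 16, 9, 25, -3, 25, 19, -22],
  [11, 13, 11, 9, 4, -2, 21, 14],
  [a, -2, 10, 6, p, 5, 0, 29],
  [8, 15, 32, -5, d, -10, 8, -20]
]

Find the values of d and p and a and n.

d = 53, p = 16, a = 17, n = 12

Rows 1 and 2 both sum to 81, so that's the common total.
Row 8: 8 + 15 + 32 − 5 − 10 + 8 − 20 = 28, so its missing entry is 81 − 28 = 53.
Row 5: 16 + 9 + 25 − 3 + 25 + 19 − 22 = 69, so its missing entry is 81 − 69 = 12.
Column 5: 3 + 3 + 9 − 4 − 3 + 4 + 53 = 65, so its missing entry is 81 − 65 = 16.
Row 7: -2 + 10 + 6 + 16 + 5 + 0 + 29 = 64, so its missing entry is 81 − 64 = 17.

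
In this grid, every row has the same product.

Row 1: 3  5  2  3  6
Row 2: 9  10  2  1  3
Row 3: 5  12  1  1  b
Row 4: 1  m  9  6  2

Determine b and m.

Rows 1 and 2 each multiply to 540, so every row has product 540.
Row 3: 5×12×1×1 = 60, so the missing entry is 540 ÷ 60 = 9.
Row 4: 1×9×6×2 = 108, so the missing entry is 540 ÷ 108 = 5.

b = 9, m = 5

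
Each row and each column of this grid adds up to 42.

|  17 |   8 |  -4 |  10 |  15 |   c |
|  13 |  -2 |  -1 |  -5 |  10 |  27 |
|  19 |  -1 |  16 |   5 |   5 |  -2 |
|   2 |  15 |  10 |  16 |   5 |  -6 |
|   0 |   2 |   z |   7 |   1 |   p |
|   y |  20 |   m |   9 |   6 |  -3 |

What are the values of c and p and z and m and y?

c = -4, p = 30, z = 2, m = 19, y = -9

Column 1: 17 + 13 + 19 + 2 + 0 = 51, so its missing entry is 42 − 51 = -9.
Row 1: 17 + 8 − 4 + 10 + 15 = 46, so its missing entry is 42 − 46 = -4.
Column 6: -4 + 27 − 2 − 6 − 3 = 12, so its missing entry is 42 − 12 = 30.
Row 5: 0 + 2 + 7 + 1 + 30 = 40, so its missing entry is 42 − 40 = 2.
Row 6: -9 + 20 + 9 + 6 − 3 = 23, so its missing entry is 42 − 23 = 19.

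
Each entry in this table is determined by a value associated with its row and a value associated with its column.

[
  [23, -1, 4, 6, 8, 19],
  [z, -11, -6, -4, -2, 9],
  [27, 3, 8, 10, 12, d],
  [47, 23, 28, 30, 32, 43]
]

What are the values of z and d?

The difference between any two rows is the same in every column — this is an addition table with the headers hidden.
Row 2 minus row 1 is -11 − (-1) = -10, so its entry in column 1 is 23 + (-10) = 13.
Row 3 minus row 1 is 3 − (-1) = 4, so its entry in column 6 is 19 + 4 = 23.

z = 13, d = 23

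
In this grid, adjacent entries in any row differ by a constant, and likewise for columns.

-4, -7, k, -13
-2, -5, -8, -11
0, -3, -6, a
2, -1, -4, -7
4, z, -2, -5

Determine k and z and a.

Along each row the entries change by -3 per step; down each column they change by 2.
Row 1: from -4 at column 1, stepping by -3 to column 3 gives -10.
Row 5: from 4 at column 1, stepping by -3 to column 2 gives 1.
Row 3: from 0 at column 1, stepping by -3 to column 4 gives -9.

k = -10, z = 1, a = -9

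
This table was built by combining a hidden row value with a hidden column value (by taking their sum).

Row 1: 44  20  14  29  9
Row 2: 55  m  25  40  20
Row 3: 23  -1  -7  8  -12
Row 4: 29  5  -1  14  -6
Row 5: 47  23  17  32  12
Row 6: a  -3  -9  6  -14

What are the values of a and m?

The difference between any two rows is the same in every column — this is an addition table with the headers hidden.
Row 6 minus row 1 is -14 − 9 = -23, so its entry in column 1 is 44 + (-23) = 21.
Row 2 minus row 1 is 20 − 9 = 11, so its entry in column 2 is 20 + 11 = 31.

a = 21, m = 31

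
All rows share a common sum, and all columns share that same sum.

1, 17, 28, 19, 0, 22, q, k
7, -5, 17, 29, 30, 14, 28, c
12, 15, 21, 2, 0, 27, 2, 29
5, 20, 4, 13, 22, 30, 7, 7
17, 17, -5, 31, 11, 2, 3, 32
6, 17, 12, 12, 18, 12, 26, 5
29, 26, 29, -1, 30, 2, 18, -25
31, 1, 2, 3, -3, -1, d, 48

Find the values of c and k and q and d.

c = -12, k = 24, q = -3, d = 27

Rows 3 and 4 both sum to 108, so that's the common total.
The known cells in row 2 total 120, leaving 108 − 120 = -12 for the blank.
The known cells in column 8 total 84, leaving 108 − 84 = 24 for the blank.
The known cells in row 8 total 81, leaving 108 − 81 = 27 for the blank.
The known cells in row 1 total 111, leaving 108 − 111 = -3 for the blank.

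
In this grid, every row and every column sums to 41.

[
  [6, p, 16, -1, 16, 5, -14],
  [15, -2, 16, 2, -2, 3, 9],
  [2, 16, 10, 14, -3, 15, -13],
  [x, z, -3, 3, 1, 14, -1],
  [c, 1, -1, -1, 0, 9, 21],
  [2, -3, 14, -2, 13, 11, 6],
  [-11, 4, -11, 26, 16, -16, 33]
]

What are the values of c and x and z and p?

Row 1 has 6 + 16 − 1 + 16 + 5 − 14 = 28; the blank must be 41 − 28 = 13.
Column 2 has 13 − 2 + 16 + 1 − 3 + 4 = 29; the blank must be 41 − 29 = 12.
Row 5 has 1 − 1 − 1 + 0 + 9 + 21 = 29; the blank must be 41 − 29 = 12.
Row 4 has 12 − 3 + 3 + 1 + 14 − 1 = 26; the blank must be 41 − 26 = 15.

c = 12, x = 15, z = 12, p = 13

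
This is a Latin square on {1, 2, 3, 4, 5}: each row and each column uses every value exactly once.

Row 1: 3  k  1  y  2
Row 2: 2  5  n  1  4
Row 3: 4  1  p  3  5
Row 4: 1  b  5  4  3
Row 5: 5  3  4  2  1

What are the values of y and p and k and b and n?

At (row 2, col 3): row 2 already has {1, 2, 4, 5}, so the value is 3.
Cell (4,2): row 4 already has {1, 3, 4, 5} → 2.
At (row 1, col 2): column 2 already has {1, 2, 3, 5}, so the value is 4.
At (row 1, col 4): row 1 already has {1, 2, 3, 4}, so the value is 5.
At (row 3, col 3): row 3 already has {1, 3, 4, 5}, so the value is 2.

y = 5, p = 2, k = 4, b = 2, n = 3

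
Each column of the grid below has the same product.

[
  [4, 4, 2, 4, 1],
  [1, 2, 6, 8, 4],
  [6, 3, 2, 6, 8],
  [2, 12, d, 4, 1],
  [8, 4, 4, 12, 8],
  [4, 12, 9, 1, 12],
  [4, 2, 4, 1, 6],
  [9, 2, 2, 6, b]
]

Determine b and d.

Columns 1 and 2 each multiply to 55296, so every column has product 55296.
Column 5: 1×4×8×1×8×12×6 = 18432, so the missing entry is 55296 ÷ 18432 = 3.
Column 3: 2×6×2×4×9×4×2 = 6912, so the missing entry is 55296 ÷ 6912 = 8.

b = 3, d = 8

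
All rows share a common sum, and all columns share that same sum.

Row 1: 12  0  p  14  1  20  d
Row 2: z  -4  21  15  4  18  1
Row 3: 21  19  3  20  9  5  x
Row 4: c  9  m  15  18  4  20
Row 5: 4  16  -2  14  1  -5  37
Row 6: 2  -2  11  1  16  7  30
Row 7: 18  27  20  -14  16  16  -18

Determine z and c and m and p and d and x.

z = 10, c = -2, m = 1, p = 11, d = 7, x = -12

Rows 5 and 6 both sum to 65, so that's the common total.
The known cells in row 3 total 77, leaving 65 − 77 = -12 for the blank.
The known cells in column 7 total 58, leaving 65 − 58 = 7 for the blank.
The known cells in row 1 total 54, leaving 65 − 54 = 11 for the blank.
The known cells in row 2 total 55, leaving 65 − 55 = 10 for the blank.
The known cells in column 1 total 67, leaving 65 − 67 = -2 for the blank.
The known cells in row 4 total 64, leaving 65 − 64 = 1 for the blank.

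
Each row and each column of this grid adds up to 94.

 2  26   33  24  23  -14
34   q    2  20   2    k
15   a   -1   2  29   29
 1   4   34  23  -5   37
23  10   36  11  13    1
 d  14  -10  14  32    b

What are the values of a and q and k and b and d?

The known cells in row 3 total 74, leaving 94 − 74 = 20 for the blank.
The known cells in column 2 total 74, leaving 94 − 74 = 20 for the blank.
The known cells in row 2 total 78, leaving 94 − 78 = 16 for the blank.
The known cells in column 6 total 69, leaving 94 − 69 = 25 for the blank.
The known cells in row 6 total 75, leaving 94 − 75 = 19 for the blank.

a = 20, q = 20, k = 16, b = 25, d = 19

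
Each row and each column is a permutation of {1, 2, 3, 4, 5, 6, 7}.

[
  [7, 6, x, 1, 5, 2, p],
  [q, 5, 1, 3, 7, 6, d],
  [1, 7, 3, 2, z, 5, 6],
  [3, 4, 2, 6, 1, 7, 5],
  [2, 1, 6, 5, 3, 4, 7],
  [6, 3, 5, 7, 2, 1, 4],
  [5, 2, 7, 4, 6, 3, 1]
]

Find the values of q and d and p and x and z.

Cell (3,5): row 3 already has {1, 2, 3, 5, 6, 7} → 4.
For row 1, column 3: column 3 already has {1, 2, 3, 5, 6, 7}; that leaves 4.
Cell (1,7): row 1 already has {1, 2, 4, 5, 6, 7} → 3.
Cell (2,1): column 1 already has {1, 2, 3, 5, 6, 7} → 4.
Cell (2,7): row 2 already has {1, 3, 4, 5, 6, 7} → 2.

q = 4, d = 2, p = 3, x = 4, z = 4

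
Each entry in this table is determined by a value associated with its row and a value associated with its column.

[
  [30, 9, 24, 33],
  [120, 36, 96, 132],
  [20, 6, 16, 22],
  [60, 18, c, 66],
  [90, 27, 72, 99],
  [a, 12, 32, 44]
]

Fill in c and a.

Each row is a constant multiple of every other row — this is a multiplication table with the headers hidden.
Row 4 is 66/33 = 2/1 times row 1, so its entry in column 3 is 24 × 2/1 = 48.
Row 6 is 44/33 = 4/3 times row 1, so its entry in column 1 is 30 × 4/3 = 40.

c = 48, a = 40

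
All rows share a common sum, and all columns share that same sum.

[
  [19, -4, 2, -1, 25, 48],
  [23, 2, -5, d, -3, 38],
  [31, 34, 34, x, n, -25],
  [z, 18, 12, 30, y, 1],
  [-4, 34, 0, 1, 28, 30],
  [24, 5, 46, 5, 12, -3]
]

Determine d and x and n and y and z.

Rows 1 and 5 both sum to 89, so that's the common total.
Column 1: 19 + 23 + 31 − 4 + 24 = 93, so its missing entry is 89 − 93 = -4.
Row 4: -4 + 18 + 12 + 30 + 1 = 57, so its missing entry is 89 − 57 = 32.
Column 5: 25 − 3 + 32 + 28 + 12 = 94, so its missing entry is 89 − 94 = -5.
Row 3: 31 + 34 + 34 − 5 − 25 = 69, so its missing entry is 89 − 69 = 20.
Row 2: 23 + 2 − 5 − 3 + 38 = 55, so its missing entry is 89 − 55 = 34.

d = 34, x = 20, n = -5, y = 32, z = -4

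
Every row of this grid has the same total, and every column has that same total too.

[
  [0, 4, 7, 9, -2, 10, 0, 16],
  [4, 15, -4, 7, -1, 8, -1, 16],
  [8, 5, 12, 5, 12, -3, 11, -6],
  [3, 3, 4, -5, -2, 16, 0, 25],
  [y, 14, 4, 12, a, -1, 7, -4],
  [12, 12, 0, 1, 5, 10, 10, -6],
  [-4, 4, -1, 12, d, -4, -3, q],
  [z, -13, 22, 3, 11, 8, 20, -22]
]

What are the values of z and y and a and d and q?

z = 15, y = 6, a = 6, d = 15, q = 25

Rows 1 and 2 both sum to 44, so that's the common total.
Row 8: -13 + 22 + 3 + 11 + 8 + 20 − 22 = 29, so its missing entry is 44 − 29 = 15.
Column 1: 0 + 4 + 8 + 3 + 12 − 4 + 15 = 38, so its missing entry is 44 − 38 = 6.
Row 5: 6 + 14 + 4 + 12 − 1 + 7 − 4 = 38, so its missing entry is 44 − 38 = 6.
Column 5: -2 − 1 + 12 − 2 + 6 + 5 + 11 = 29, so its missing entry is 44 − 29 = 15.
Row 7: -4 + 4 − 1 + 12 + 15 − 4 − 3 = 19, so its missing entry is 44 − 19 = 25.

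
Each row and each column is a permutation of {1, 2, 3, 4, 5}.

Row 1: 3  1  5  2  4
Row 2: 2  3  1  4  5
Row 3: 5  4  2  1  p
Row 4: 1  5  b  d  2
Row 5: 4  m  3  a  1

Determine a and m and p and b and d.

a = 5, m = 2, p = 3, b = 4, d = 3

Cell (3,5): row 3 already has {1, 2, 4, 5} → 3.
Cell (4,3): column 3 already has {1, 2, 3, 5} → 4.
At (row 4, col 4): row 4 already has {1, 2, 4, 5}, so the value is 3.
At (row 5, col 4): column 4 already has {1, 2, 3, 4}, so the value is 5.
For row 5, column 2: row 5 already has {1, 3, 4, 5}; that leaves 2.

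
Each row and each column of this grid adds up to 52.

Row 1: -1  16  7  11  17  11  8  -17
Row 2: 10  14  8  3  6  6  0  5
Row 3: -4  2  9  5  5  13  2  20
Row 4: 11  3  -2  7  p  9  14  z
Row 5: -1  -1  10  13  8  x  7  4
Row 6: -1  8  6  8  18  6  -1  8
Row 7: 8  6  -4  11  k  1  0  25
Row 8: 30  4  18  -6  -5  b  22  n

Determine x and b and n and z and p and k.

Row 7: 8 + 6 − 4 + 11 + 1 + 0 + 25 = 47, so its missing entry is 52 − 47 = 5.
Column 5: 17 + 6 + 5 + 8 + 18 + 5 − 5 = 54, so its missing entry is 52 − 54 = -2.
Row 4: 11 + 3 − 2 + 7 − 2 + 9 + 14 = 40, so its missing entry is 52 − 40 = 12.
Column 8: -17 + 5 + 20 + 12 + 4 + 8 + 25 = 57, so its missing entry is 52 − 57 = -5.
Row 5: -1 − 1 + 10 + 13 + 8 + 7 + 4 = 40, so its missing entry is 52 − 40 = 12.
Row 8: 30 + 4 + 18 − 6 − 5 + 22 − 5 = 58, so its missing entry is 52 − 58 = -6.

x = 12, b = -6, n = -5, z = 12, p = -2, k = 5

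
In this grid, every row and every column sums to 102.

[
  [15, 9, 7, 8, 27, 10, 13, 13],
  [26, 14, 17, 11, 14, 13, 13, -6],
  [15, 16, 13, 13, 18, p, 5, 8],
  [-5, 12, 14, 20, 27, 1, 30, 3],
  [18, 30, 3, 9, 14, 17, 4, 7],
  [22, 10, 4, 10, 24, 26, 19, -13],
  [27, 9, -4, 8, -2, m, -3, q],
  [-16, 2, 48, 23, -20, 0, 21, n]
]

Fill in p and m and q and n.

The known cells in row 3 total 88, leaving 102 − 88 = 14 for the blank.
The known cells in row 8 total 58, leaving 102 − 58 = 44 for the blank.
The known cells in column 8 total 56, leaving 102 − 56 = 46 for the blank.
The known cells in row 7 total 81, leaving 102 − 81 = 21 for the blank.

p = 14, m = 21, q = 46, n = 44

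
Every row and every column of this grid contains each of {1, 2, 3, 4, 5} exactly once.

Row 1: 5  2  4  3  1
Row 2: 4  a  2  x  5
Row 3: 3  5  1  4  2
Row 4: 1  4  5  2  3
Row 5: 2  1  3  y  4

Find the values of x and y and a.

x = 1, y = 5, a = 3

For row 2, column 2: column 2 already has {1, 2, 4, 5}; that leaves 3.
At (row 2, col 4): row 2 already has {2, 3, 4, 5}, so the value is 1.
For row 5, column 4: row 5 already has {1, 2, 3, 4}; that leaves 5.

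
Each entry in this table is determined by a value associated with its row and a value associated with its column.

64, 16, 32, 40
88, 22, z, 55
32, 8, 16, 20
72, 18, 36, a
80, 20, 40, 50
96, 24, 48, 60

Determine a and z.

a = 45, z = 44

Each row is a constant multiple of every other row — this is a multiplication table with the headers hidden.
Row 4 is 72/64 = 9/8 times row 1, so its entry in column 4 is 40 × 9/8 = 45.
Row 2 is 88/64 = 11/8 times row 1, so its entry in column 3 is 32 × 11/8 = 44.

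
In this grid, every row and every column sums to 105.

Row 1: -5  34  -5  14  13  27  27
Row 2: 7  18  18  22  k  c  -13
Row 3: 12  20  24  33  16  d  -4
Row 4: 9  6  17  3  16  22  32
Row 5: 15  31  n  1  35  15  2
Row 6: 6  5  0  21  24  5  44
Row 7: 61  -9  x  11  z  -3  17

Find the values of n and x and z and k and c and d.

Row 5: 15 + 31 + 1 + 35 + 15 + 2 = 99, so its missing entry is 105 − 99 = 6.
Column 3: -5 + 18 + 24 + 17 + 6 + 0 = 60, so its missing entry is 105 − 60 = 45.
Row 7: 61 − 9 + 45 + 11 − 3 + 17 = 122, so its missing entry is 105 − 122 = -17.
Column 5: 13 + 16 + 16 + 35 + 24 − 17 = 87, so its missing entry is 105 − 87 = 18.
Row 2: 7 + 18 + 18 + 22 + 18 − 13 = 70, so its missing entry is 105 − 70 = 35.
Row 3: 12 + 20 + 24 + 33 + 16 − 4 = 101, so its missing entry is 105 − 101 = 4.

n = 6, x = 45, z = -17, k = 18, c = 35, d = 4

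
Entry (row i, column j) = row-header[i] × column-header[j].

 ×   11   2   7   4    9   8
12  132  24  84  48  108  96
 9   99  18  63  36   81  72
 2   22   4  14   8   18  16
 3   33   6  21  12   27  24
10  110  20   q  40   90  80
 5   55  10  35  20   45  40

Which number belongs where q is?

70

10 × 7 = 70.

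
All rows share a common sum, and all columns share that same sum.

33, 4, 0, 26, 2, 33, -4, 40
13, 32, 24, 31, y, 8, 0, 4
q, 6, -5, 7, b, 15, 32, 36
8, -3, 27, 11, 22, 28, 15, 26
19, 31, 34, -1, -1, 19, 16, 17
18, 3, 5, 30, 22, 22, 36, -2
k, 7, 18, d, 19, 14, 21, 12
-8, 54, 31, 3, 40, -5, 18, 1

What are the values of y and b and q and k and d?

y = 22, b = 8, q = 35, k = 16, d = 27

Rows 1 and 4 both sum to 134, so that's the common total.
Row 2: 13 + 32 + 24 + 31 + 8 + 0 + 4 = 112, so its missing entry is 134 − 112 = 22.
Column 5: 2 + 22 + 22 − 1 + 22 + 19 + 40 = 126, so its missing entry is 134 − 126 = 8.
Row 3: 6 − 5 + 7 + 8 + 15 + 32 + 36 = 99, so its missing entry is 134 − 99 = 35.
Column 1: 33 + 13 + 35 + 8 + 19 + 18 − 8 = 118, so its missing entry is 134 − 118 = 16.
Row 7: 16 + 7 + 18 + 19 + 14 + 21 + 12 = 107, so its missing entry is 134 − 107 = 27.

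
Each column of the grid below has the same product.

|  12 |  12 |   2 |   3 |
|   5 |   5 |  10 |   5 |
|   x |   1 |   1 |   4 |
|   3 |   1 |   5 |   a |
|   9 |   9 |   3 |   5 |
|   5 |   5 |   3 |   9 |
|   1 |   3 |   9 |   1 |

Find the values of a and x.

a = 3, x = 1

Columns 2 and 3 each multiply to 8100, so every column has product 8100.
Column 4: 3×5×4×5×9×1 = 2700, so the missing entry is 8100 ÷ 2700 = 3.
Column 1: 12×5×3×9×5×1 = 8100, so the missing entry is 8100 ÷ 8100 = 1.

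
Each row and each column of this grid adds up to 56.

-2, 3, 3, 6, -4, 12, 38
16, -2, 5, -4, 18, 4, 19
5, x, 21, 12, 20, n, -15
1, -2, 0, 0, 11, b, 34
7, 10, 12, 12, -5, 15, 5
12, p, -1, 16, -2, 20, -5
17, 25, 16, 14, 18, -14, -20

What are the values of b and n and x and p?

Row 6: 12 − 1 + 16 − 2 + 20 − 5 = 40, so its missing entry is 56 − 40 = 16.
Column 2: 3 − 2 − 2 + 10 + 16 + 25 = 50, so its missing entry is 56 − 50 = 6.
Row 3: 5 + 6 + 21 + 12 + 20 − 15 = 49, so its missing entry is 56 − 49 = 7.
Row 4: 1 − 2 + 0 + 0 + 11 + 34 = 44, so its missing entry is 56 − 44 = 12.

b = 12, n = 7, x = 6, p = 16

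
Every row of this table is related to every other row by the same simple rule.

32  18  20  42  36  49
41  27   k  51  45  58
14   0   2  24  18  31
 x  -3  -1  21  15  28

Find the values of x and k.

x = 11, k = 29

The difference between any two rows is the same in every column — this is an addition table with the headers hidden.
Row 4 minus row 1 is -3 − 18 = -21, so its entry in column 1 is 32 + (-21) = 11.
Row 2 minus row 1 is 27 − 18 = 9, so its entry in column 3 is 20 + 9 = 29.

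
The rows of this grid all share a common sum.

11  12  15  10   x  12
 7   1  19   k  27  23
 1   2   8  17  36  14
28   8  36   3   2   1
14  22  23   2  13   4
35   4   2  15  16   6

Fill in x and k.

Row 3 sums to 78 and so does row 6; that's the common total.
In row 1 the known cells total 60, leaving 78 − 60 = 18.
In row 2 the known cells total 77, leaving 78 − 77 = 1.

x = 18, k = 1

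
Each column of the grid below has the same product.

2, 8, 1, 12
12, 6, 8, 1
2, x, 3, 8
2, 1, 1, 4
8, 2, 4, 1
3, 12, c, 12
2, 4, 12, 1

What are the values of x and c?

x = 1, c = 4

Columns 1 and 4 each multiply to 4608, so every column has product 4608.
Column 2: 8×6×1×2×12×4 = 4608, so the missing entry is 4608 ÷ 4608 = 1.
Column 3: 1×8×3×1×4×12 = 1152, so the missing entry is 4608 ÷ 1152 = 4.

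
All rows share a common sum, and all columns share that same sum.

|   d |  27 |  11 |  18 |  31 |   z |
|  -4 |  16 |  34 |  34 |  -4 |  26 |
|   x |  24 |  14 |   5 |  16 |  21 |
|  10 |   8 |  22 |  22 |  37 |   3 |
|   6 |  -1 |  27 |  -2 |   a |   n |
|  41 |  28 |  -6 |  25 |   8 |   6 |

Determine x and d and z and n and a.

x = 22, d = 27, z = -12, n = 58, a = 14

Rows 2 and 4 both sum to 102, so that's the common total.
The known cells in column 5 total 88, leaving 102 − 88 = 14 for the blank.
The known cells in row 3 total 80, leaving 102 − 80 = 22 for the blank.
The known cells in column 1 total 75, leaving 102 − 75 = 27 for the blank.
The known cells in row 5 total 44, leaving 102 − 44 = 58 for the blank.
The known cells in row 1 total 114, leaving 102 − 114 = -12 for the blank.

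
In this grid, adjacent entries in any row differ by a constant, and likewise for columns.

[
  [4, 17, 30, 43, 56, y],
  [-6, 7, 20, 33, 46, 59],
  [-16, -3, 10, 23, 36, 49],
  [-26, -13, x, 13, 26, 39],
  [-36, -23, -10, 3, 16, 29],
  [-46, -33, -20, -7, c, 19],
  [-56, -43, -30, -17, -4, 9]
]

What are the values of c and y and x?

Along each row the entries change by 13 per step; down each column they change by -10.
Row 6: from -46 at column 1, stepping by 13 to column 5 gives 6.
Row 1: from 4 at column 1, stepping by 13 to column 6 gives 69.
Row 4: from -26 at column 1, stepping by 13 to column 3 gives 0.

c = 6, y = 69, x = 0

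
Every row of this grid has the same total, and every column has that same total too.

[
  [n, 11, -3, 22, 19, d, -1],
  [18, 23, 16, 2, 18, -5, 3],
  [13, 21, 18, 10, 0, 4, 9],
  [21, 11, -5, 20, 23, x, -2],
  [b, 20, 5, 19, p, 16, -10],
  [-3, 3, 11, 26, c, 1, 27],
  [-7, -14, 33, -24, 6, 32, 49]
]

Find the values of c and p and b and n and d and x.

c = 10, p = -1, b = 26, n = 7, d = 20, x = 7

Rows 2 and 3 both sum to 75, so that's the common total.
Row 6 has -3 + 3 + 11 + 26 + 1 + 27 = 65; the blank must be 75 − 65 = 10.
Column 5 has 19 + 18 + 0 + 23 + 10 + 6 = 76; the blank must be 75 − 76 = -1.
Row 5 has 20 + 5 + 19 − 1 + 16 − 10 = 49; the blank must be 75 − 49 = 26.
Column 1 has 18 + 13 + 21 + 26 − 3 − 7 = 68; the blank must be 75 − 68 = 7.
Row 1 has 7 + 11 − 3 + 22 + 19 − 1 = 55; the blank must be 75 − 55 = 20.
Row 4 has 21 + 11 − 5 + 20 + 23 − 2 = 68; the blank must be 75 − 68 = 7.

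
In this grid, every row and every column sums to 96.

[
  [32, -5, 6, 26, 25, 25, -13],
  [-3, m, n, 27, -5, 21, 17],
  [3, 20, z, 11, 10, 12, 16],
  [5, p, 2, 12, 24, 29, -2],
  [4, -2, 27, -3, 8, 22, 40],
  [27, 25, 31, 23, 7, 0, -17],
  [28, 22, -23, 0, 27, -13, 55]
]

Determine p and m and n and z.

The known cells in row 4 total 70, leaving 96 − 70 = 26 for the blank.
The known cells in column 2 total 86, leaving 96 − 86 = 10 for the blank.
The known cells in row 2 total 67, leaving 96 − 67 = 29 for the blank.
The known cells in row 3 total 72, leaving 96 − 72 = 24 for the blank.

p = 26, m = 10, n = 29, z = 24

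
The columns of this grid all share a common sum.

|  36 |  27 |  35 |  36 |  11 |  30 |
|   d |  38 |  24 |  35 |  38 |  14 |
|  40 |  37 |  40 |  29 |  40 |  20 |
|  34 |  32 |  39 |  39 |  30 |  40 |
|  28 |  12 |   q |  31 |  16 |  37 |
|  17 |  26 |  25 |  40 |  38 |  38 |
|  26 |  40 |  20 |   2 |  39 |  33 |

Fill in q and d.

Column 2 sums to 212 and so does column 5; that's the common total.
In column 3 the known cells total 183, leaving 212 − 183 = 29.
In column 1 the known cells total 181, leaving 212 − 181 = 31.

q = 29, d = 31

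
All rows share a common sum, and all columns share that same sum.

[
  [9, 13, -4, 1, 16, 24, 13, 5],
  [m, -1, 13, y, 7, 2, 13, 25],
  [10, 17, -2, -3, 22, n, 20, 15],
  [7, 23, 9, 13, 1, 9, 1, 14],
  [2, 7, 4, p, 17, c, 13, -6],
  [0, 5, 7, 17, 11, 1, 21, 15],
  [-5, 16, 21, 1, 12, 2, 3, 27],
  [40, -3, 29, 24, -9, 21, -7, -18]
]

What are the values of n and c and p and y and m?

Rows 1 and 4 both sum to 77, so that's the common total.
The known cells in column 1 total 63, leaving 77 − 63 = 14 for the blank.
The known cells in row 3 total 79, leaving 77 − 79 = -2 for the blank.
The known cells in column 6 total 57, leaving 77 − 57 = 20 for the blank.
The known cells in row 5 total 57, leaving 77 − 57 = 20 for the blank.
The known cells in row 2 total 73, leaving 77 − 73 = 4 for the blank.

n = -2, c = 20, p = 20, y = 4, m = 14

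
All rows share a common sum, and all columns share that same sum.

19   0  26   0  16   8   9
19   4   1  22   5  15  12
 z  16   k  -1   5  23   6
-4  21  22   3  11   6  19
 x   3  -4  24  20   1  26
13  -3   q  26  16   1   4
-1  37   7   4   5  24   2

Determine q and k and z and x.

q = 21, k = 5, z = 24, x = 8

Rows 1 and 2 both sum to 78, so that's the common total.
Row 5 has 3 − 4 + 24 + 20 + 1 + 26 = 70; the blank must be 78 − 70 = 8.
Column 1 has 19 + 19 − 4 + 8 + 13 − 1 = 54; the blank must be 78 − 54 = 24.
Row 3 has 24 + 16 − 1 + 5 + 23 + 6 = 73; the blank must be 78 − 73 = 5.
Row 6 has 13 − 3 + 26 + 16 + 1 + 4 = 57; the blank must be 78 − 57 = 21.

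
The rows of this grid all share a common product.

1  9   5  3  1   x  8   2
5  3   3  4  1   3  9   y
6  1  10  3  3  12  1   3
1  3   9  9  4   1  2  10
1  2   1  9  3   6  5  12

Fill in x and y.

x = 9, y = 4

Rows 3 and 5 each multiply to 19440, so every row has product 19440.
Row 1: 1×9×5×3×1×8×2 = 2160, so the missing entry is 19440 ÷ 2160 = 9.
Row 2: 5×3×3×4×1×3×9 = 4860, so the missing entry is 19440 ÷ 4860 = 4.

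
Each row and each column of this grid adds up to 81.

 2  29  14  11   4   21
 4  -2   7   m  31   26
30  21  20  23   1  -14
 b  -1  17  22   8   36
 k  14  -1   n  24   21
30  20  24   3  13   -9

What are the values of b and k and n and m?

Row 2 has 4 − 2 + 7 + 31 + 26 = 66; the blank must be 81 − 66 = 15.
Column 4 has 11 + 15 + 23 + 22 + 3 = 74; the blank must be 81 − 74 = 7.
Row 5 has 14 − 1 + 7 + 24 + 21 = 65; the blank must be 81 − 65 = 16.
Row 4 has -1 + 17 + 22 + 8 + 36 = 82; the blank must be 81 − 82 = -1.

b = -1, k = 16, n = 7, m = 15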